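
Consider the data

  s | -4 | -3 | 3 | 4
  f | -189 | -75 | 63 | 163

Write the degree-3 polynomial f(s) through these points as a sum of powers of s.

f(s) = 3s^3 - s^2 - 4s + 3

Build the Lagrange basis polynomials:
L_0(s) = (s + 3)(s - 3)(s - 4) / [-56] = -(1/56)s^3 + (1/14)s^2 + (9/56)s - 9/14
L_1(s) = (s + 4)(s - 3)(s - 4) / [42] = (1/42)s^3 - (1/14)s^2 - (8/21)s + 8/7
L_2(s) = (s + 4)(s + 3)(s - 4) / [-42] = -(1/42)s^3 - (1/14)s^2 + (8/21)s + 8/7
L_3(s) = (s + 4)(s + 3)(s - 3) / [56] = (1/56)s^3 + (1/14)s^2 - (9/56)s - 9/14
f(s) = (-189)·L_0 + (-75)·L_1 + 63·L_2 + 163·L_3
  (-189)·L_0(s) = (27/8)s^3 - (27/2)s^2 - (243/8)s + 243/2
  (-75)·L_1(s) = -(25/14)s^3 + (75/14)s^2 + (200/7)s - 600/7
  63·L_2(s) = -(3/2)s^3 - (9/2)s^2 + 24s + 72
  163·L_3(s) = (163/56)s^3 + (163/14)s^2 - (1467/56)s - 1467/14
Adding term by term: 3s^3 - s^2 - 4s + 3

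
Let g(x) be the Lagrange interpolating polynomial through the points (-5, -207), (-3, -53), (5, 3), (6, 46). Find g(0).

-2

L_0(0) = (3)·(-5)·(-6)/[(-2)·(-10)·(-11)] = -9/22
L_1(0) = (5)·(-5)·(-6)/[(2)·(-8)·(-9)] = 25/24
L_2(0) = (5)·(3)·(-6)/[(10)·(8)·(-1)] = 9/8
L_3(0) = (5)·(3)·(-5)/[(11)·(9)·(1)] = -25/33
Sum: (-207)·(-9/22) + (-53)·(25/24) + 3·(9/8) + 46·(-25/33) = -2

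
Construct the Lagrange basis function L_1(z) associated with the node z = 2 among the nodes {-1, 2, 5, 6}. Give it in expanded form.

L_1(z) = (z + 1)(z - 5)(z - 6) / [(3)·(-3)·(-4)]
       = (z^3 - 10z^2 + 19z + 30) / (36)

L_1(z) = (1/36)z^3 - (5/18)z^2 + (19/36)z + 5/6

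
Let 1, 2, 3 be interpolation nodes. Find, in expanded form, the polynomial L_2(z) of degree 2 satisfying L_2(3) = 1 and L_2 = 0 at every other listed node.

L_2(z) = (1/2)z^2 - (3/2)z + 1

L_2(z) = (z - 1)(z - 2) / [(2)·(1)]
       = (z^2 - 3z + 2) / (2)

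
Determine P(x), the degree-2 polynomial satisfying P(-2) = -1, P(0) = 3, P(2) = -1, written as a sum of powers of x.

Newton's divided differences:
P[-2,0] = (3 - (-1)) / (0 - (-2)) = 2
P[0,2] = (-1 - 3) / (2 - 0) = -2
P[-2,0,2] = (-2 - 2) / (2 - (-2)) = -1
P(x) = -1 + 2·(x + 2) + (-1)·(x + 2)x
Expanding: P(x) = -x^2 + 3

P(x) = -x^2 + 3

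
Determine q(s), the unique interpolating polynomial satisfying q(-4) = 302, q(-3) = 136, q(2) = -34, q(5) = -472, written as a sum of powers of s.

Newton's divided differences:
q[-4,-3] = (136 - 302) / (-3 - (-4)) = -166
q[-3,2] = (-34 - 136) / (2 - (-3)) = -34
q[2,5] = (-472 - (-34)) / (5 - 2) = -146
q[-4,-3,2] = (-34 - (-166)) / (2 - (-4)) = 22
q[-3,2,5] = (-146 - (-34)) / (5 - (-3)) = -14
q[-4,-3,2,5] = (-14 - 22) / (5 - (-4)) = -4
q(s) = 302 + (-166)·(s + 4) + 22·(s + 4)(s + 3) + (-4)·(s + 4)(s + 3)(s - 2)
Expanding: q(s) = -4s^3 + 2s^2 - 4s - 2

q(s) = -4s^3 + 2s^2 - 4s - 2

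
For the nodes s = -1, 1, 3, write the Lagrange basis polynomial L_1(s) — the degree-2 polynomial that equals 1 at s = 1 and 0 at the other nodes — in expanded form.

L_1(s) = (s + 1)(s - 3) / [(2)·(-2)]
       = (s^2 - 2s - 3) / (-4)

L_1(s) = -(1/4)s^2 + (1/2)s + 3/4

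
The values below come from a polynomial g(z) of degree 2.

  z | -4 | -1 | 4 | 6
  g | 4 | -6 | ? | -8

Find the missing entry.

-220/21

The 3 known values determine g uniquely (degree ≤ 2).
Evaluate each Lagrange basis at z = 4:
L_0(4) = (5)·(-2)/[(-3)·(-10)] = -1/3
L_1(4) = (8)·(-2)/[(3)·(-7)] = 16/21
L_2(4) = (8)·(5)/[(10)·(7)] = 4/7
Sum: 4·(-1/3) + (-6)·(16/21) + (-8)·(4/7) = -220/21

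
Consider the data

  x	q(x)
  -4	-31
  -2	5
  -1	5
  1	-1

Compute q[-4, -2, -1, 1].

1

q[-4,-2] = (5 - (-31)) / (-2 - (-4)) = 18
q[-2,-1] = (5 - 5) / (-1 - (-2)) = 0
q[-1,1] = (-1 - 5) / (1 - (-1)) = -3
q[-4,-2,-1] = (0 - 18) / (-1 - (-4)) = -6
q[-2,-1,1] = (-3 - 0) / (1 - (-2)) = -1
q[-4,-2,-1,1] = (-1 - (-6)) / (1 - (-4)) = 1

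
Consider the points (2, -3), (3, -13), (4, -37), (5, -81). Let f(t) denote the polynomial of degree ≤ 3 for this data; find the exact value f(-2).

Evaluate each Lagrange basis at t = -2:
L_0(-2) = (-5)·(-6)·(-7)/[(-1)·(-2)·(-3)] = 35
L_1(-2) = (-4)·(-6)·(-7)/[(1)·(-1)·(-2)] = -84
L_2(-2) = (-4)·(-5)·(-7)/[(2)·(1)·(-1)] = 70
L_3(-2) = (-4)·(-5)·(-6)/[(3)·(2)·(1)] = -20
Sum: (-3)·(35) + (-13)·(-84) + (-37)·(70) + (-81)·(-20) = 17

17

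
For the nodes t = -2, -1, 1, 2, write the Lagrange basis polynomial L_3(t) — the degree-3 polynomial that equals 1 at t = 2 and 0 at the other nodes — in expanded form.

L_3(t) = (t + 2)(t + 1)(t - 1) / [(4)·(3)·(1)]
       = (t^3 + 2t^2 - t - 2) / (12)

L_3(t) = (1/12)t^3 + (1/6)t^2 - (1/12)t - 1/6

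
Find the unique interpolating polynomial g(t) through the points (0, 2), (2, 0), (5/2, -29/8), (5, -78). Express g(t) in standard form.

g(t) = -t^3 + 2t^2 - t + 2

Build the Lagrange basis polynomials:
L_0(t) = (t - 2)(t - 5/2)(t - 5) / [-25] = -(1/25)t^3 + (19/50)t^2 - (11/10)t + 1
L_1(t) = t(t - 5/2)(t - 5) / [3] = (1/3)t^3 - (5/2)t^2 + (25/6)t
L_2(t) = t(t - 2)(t - 5) / [-25/8] = -(8/25)t^3 + (56/25)t^2 - (16/5)t
L_3(t) = t(t - 2)(t - 5/2) / [75/2] = (2/75)t^3 - (3/25)t^2 + (2/15)t
g(t) = 2·L_0 + 0·L_1 + (-29/8)·L_2 + (-78)·L_3
  2·L_0(t) = -(2/25)t^3 + (19/25)t^2 - (11/5)t + 2
  0·L_1(t) = 0
  (-29/8)·L_2(t) = (29/25)t^3 - (203/25)t^2 + (58/5)t
  (-78)·L_3(t) = -(52/25)t^3 + (234/25)t^2 - (52/5)t
Adding term by term: -t^3 + 2t^2 - t + 2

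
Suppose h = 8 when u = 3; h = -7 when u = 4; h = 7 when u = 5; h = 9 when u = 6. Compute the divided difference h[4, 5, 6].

-6

h[4,5] = (7 - (-7)) / (5 - 4) = 14
h[5,6] = (9 - 7) / (6 - 5) = 2
h[4,5,6] = (2 - 14) / (6 - 4) = -6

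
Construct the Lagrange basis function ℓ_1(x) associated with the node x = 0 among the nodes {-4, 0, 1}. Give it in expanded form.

ℓ_1(x) = -(1/4)x^2 - (3/4)x + 1

ℓ_1(x) = (x + 4)(x - 1) / [(4)·(-1)]
       = (x^2 + 3x - 4) / (-4)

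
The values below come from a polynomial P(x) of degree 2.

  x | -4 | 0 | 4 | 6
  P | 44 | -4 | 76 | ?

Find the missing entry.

164

The 3 known values determine P uniquely (degree ≤ 2).
Evaluate each Lagrange basis at x = 6:
L_0(6) = (6)·(2)/[(-4)·(-8)] = 3/8
L_1(6) = (10)·(2)/[(4)·(-4)] = -5/4
L_2(6) = (10)·(6)/[(8)·(4)] = 15/8
Sum: 44·(3/8) + (-4)·(-5/4) + 76·(15/8) = 164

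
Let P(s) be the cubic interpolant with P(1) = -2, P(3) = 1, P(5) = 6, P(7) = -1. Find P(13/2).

169/64

Evaluate each Lagrange basis at s = 13/2:
L_0(13/2) = (7/2)·(3/2)·(-1/2)/[(-2)·(-4)·(-6)] = 7/128
L_1(13/2) = (11/2)·(3/2)·(-1/2)/[(2)·(-2)·(-4)] = -33/128
L_2(13/2) = (11/2)·(7/2)·(-1/2)/[(4)·(2)·(-2)] = 77/128
L_3(13/2) = (11/2)·(7/2)·(3/2)/[(6)·(4)·(2)] = 77/128
Sum: (-2)·(7/128) + 1·(-33/128) + 6·(77/128) + (-1)·(77/128) = 169/64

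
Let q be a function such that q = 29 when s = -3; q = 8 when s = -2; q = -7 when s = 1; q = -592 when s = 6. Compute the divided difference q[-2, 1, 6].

q[-2,1] = (-7 - 8) / (1 - (-2)) = -5
q[1,6] = (-592 - (-7)) / (6 - 1) = -117
q[-2,1,6] = (-117 - (-5)) / (6 - (-2)) = -14

-14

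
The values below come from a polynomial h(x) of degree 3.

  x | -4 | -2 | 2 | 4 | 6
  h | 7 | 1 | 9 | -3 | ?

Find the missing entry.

The 4 known values determine h uniquely (degree ≤ 3).
L_0(6) = (8)·(4)·(2)/[(-2)·(-6)·(-8)] = -2/3
L_1(6) = (10)·(4)·(2)/[(2)·(-4)·(-6)] = 5/3
L_2(6) = (10)·(8)·(2)/[(6)·(4)·(-2)] = -10/3
L_3(6) = (10)·(8)·(4)/[(8)·(6)·(2)] = 10/3
Sum: 7·(-2/3) + 1·(5/3) + 9·(-10/3) + (-3)·(10/3) = -43

-43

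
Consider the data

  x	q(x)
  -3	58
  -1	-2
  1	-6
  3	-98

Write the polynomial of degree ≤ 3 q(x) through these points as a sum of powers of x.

q(x) = -3x^3 - 2x^2 + x - 2

Build the Lagrange basis polynomials:
L_0(x) = (x + 1)(x - 1)(x - 3) / [-48] = -(1/48)x^3 + (1/16)x^2 + (1/48)x - 1/16
L_1(x) = (x + 3)(x - 1)(x - 3) / [16] = (1/16)x^3 - (1/16)x^2 - (9/16)x + 9/16
L_2(x) = (x + 3)(x + 1)(x - 3) / [-16] = -(1/16)x^3 - (1/16)x^2 + (9/16)x + 9/16
L_3(x) = (x + 3)(x + 1)(x - 1) / [48] = (1/48)x^3 + (1/16)x^2 - (1/48)x - 1/16
q(x) = 58·L_0 + (-2)·L_1 + (-6)·L_2 + (-98)·L_3
  58·L_0(x) = -(29/24)x^3 + (29/8)x^2 + (29/24)x - 29/8
  (-2)·L_1(x) = -(1/8)x^3 + (1/8)x^2 + (9/8)x - 9/8
  (-6)·L_2(x) = (3/8)x^3 + (3/8)x^2 - (27/8)x - 27/8
  (-98)·L_3(x) = -(49/24)x^3 - (49/8)x^2 + (49/24)x + 49/8
Adding term by term: -3x^3 - 2x^2 + x - 2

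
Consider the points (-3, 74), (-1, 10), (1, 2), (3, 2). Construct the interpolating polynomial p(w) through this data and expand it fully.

Newton's divided differences:
p[-3,-1] = (10 - 74) / (-1 - (-3)) = -32
p[-1,1] = (2 - 10) / (1 - (-1)) = -4
p[1,3] = (2 - 2) / (3 - 1) = 0
p[-3,-1,1] = (-4 - (-32)) / (1 - (-3)) = 7
p[-1,1,3] = (0 - (-4)) / (3 - (-1)) = 1
p[-3,-1,1,3] = (1 - 7) / (3 - (-3)) = -1
p(w) = 74 + (-32)·(w + 3) + 7·(w + 3)(w + 1) + (-1)·(w + 3)(w + 1)(w - 1)
Expanding: p(w) = -w^3 + 4w^2 - 3w + 2

p(w) = -w^3 + 4w^2 - 3w + 2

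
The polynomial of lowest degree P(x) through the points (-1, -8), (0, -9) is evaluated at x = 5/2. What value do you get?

Evaluate each Lagrange basis at x = 5/2:
L_0(5/2) = (5/2)/[(-1)] = -5/2
L_1(5/2) = (7/2)/[(1)] = 7/2
Sum: (-8)·(-5/2) + (-9)·(7/2) = -23/2

-23/2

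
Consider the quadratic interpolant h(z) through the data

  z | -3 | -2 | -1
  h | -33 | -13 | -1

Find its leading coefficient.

L_0(z) = (z + 2)(z + 1) / [2] = (1/2)z^2 + (3/2)z + 1
L_1(z) = (z + 3)(z + 1) / [-1] = -z^2 - 4z - 3
L_2(z) = (z + 3)(z + 2) / [2] = (1/2)z^2 + (5/2)z + 3
h(z) = (-33)·L_0 + (-13)·L_1 + (-1)·L_2
Only the coefficient of z^2 is needed; take it from each L_i and combine:
(-33)·(1/2) + (-13)·(-1) + (-1)·(1/2) = -4

-4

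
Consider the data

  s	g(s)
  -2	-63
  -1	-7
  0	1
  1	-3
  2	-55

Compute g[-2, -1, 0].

g[-2,-1] = (-7 - (-63)) / (-1 - (-2)) = 56
g[-1,0] = (1 - (-7)) / (0 - (-1)) = 8
g[-2,-1,0] = (8 - 56) / (0 - (-2)) = -24

-24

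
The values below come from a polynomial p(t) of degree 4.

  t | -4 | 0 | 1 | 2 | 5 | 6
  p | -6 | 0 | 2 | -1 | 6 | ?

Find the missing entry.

The 5 known values determine p uniquely (degree ≤ 4).
Evaluate each Lagrange basis at t = 6:
L_0(6) = (6)·(5)·(4)·(1)/[(-4)·(-5)·(-6)·(-9)] = 1/9
L_1(6) = (10)·(5)·(4)·(1)/[(4)·(-1)·(-2)·(-5)] = -5
L_2(6) = (10)·(6)·(4)·(1)/[(5)·(1)·(-1)·(-4)] = 12
L_3(6) = (10)·(6)·(5)·(1)/[(6)·(2)·(1)·(-3)] = -25/3
L_4(6) = (10)·(6)·(5)·(4)/[(9)·(5)·(4)·(3)] = 20/9
Sum: (-6)·(1/9) + 0 + 2·(12) + (-1)·(-25/3) + 6·(20/9) = 45

45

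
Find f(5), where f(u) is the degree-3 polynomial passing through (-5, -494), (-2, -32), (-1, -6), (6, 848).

Evaluate each Lagrange basis at u = 5:
L_0(5) = (7)·(6)·(-1)/[(-3)·(-4)·(-11)] = 7/22
L_1(5) = (10)·(6)·(-1)/[(3)·(-1)·(-8)] = -5/2
L_2(5) = (10)·(7)·(-1)/[(4)·(1)·(-7)] = 5/2
L_3(5) = (10)·(7)·(6)/[(11)·(8)·(7)] = 15/22
Sum: (-494)·(7/22) + (-32)·(-5/2) + (-6)·(5/2) + 848·(15/22) = 486

486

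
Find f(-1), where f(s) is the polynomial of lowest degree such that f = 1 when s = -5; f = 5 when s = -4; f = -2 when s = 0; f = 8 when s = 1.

-19/5

L_0(-1) = (3)·(-1)·(-2)/[(-1)·(-5)·(-6)] = -1/5
L_1(-1) = (4)·(-1)·(-2)/[(1)·(-4)·(-5)] = 2/5
L_2(-1) = (4)·(3)·(-2)/[(5)·(4)·(-1)] = 6/5
L_3(-1) = (4)·(3)·(-1)/[(6)·(5)·(1)] = -2/5
Sum: 1·(-1/5) + 5·(2/5) + (-2)·(6/5) + 8·(-2/5) = -19/5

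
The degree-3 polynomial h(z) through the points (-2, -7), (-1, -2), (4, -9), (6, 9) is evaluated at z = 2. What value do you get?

Evaluate each Lagrange basis at z = 2:
L_0(2) = (3)·(-2)·(-4)/[(-1)·(-6)·(-8)] = -1/2
L_1(2) = (4)·(-2)·(-4)/[(1)·(-5)·(-7)] = 32/35
L_2(2) = (4)·(3)·(-4)/[(6)·(5)·(-2)] = 4/5
L_3(2) = (4)·(3)·(-2)/[(8)·(7)·(2)] = -3/14
Sum: (-7)·(-1/2) + (-2)·(32/35) + (-9)·(4/5) + 9·(-3/14) = -261/35

-261/35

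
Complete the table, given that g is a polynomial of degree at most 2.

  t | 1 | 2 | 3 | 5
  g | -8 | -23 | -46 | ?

-116

The 3 known values determine g uniquely (degree ≤ 2).
L_0(5) = (3)·(2)/[(-1)·(-2)] = 3
L_1(5) = (4)·(2)/[(1)·(-1)] = -8
L_2(5) = (4)·(3)/[(2)·(1)] = 6
Sum: (-8)·(3) + (-23)·(-8) + (-46)·(6) = -116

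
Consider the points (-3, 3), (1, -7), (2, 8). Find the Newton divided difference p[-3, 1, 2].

7/2

p[-3,1] = (-7 - 3) / (1 - (-3)) = -5/2
p[1,2] = (8 - (-7)) / (2 - 1) = 15
p[-3,1,2] = (15 - (-5/2)) / (2 - (-3)) = 7/2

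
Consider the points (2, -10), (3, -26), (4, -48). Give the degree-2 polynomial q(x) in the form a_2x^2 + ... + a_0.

q(x) = -3x^2 - x + 4

Newton's divided differences:
q[2,3] = (-26 - (-10)) / (3 - 2) = -16
q[3,4] = (-48 - (-26)) / (4 - 3) = -22
q[2,3,4] = (-22 - (-16)) / (4 - 2) = -3
q(x) = -10 + (-16)·(x - 2) + (-3)·(x - 2)(x - 3)
Expanding: q(x) = -3x^2 - x + 4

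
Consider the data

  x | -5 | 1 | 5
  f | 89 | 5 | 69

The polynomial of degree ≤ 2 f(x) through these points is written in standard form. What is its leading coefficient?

The leading coefficient equals the top divided difference f[-5,1,5].
f[-5,1] = (5 - 89) / (1 - (-5)) = -14
f[1,5] = (69 - 5) / (5 - 1) = 16
f[-5,1,5] = (16 - (-14)) / (5 - (-5)) = 3

3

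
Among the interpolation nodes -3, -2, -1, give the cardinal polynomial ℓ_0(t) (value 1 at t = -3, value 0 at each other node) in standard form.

ℓ_0(t) = (1/2)t^2 + (3/2)t + 1

ℓ_0(t) = (t + 2)(t + 1) / [(-1)·(-2)]
       = (t^2 + 3t + 2) / (2)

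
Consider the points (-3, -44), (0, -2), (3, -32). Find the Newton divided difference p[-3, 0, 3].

-4

p[-3,0] = (-2 - (-44)) / (0 - (-3)) = 14
p[0,3] = (-32 - (-2)) / (3 - 0) = -10
p[-3,0,3] = (-10 - 14) / (3 - (-3)) = -4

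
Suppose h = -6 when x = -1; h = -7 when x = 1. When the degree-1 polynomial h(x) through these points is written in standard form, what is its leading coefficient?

-1/2

The leading coefficient equals the top divided difference h[-1,1].
h[-1,1] = (-7 - (-6)) / (1 - (-1)) = -1/2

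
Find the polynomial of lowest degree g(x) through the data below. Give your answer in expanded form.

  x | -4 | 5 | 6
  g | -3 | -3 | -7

g(x) = -(2/5)x^2 + (2/5)x + 5

L_0(x) = (x - 5)(x - 6) / [90] = (1/90)x^2 - (11/90)x + 1/3
L_1(x) = (x + 4)(x - 6) / [-9] = -(1/9)x^2 + (2/9)x + 8/3
L_2(x) = (x + 4)(x - 5) / [10] = (1/10)x^2 - (1/10)x - 2
g(x) = (-3)·L_0 + (-3)·L_1 + (-7)·L_2
  (-3)·L_0(x) = -(1/30)x^2 + (11/30)x - 1
  (-3)·L_1(x) = (1/3)x^2 - (2/3)x - 8
  (-7)·L_2(x) = -(7/10)x^2 + (7/10)x + 14
Adding term by term: -(2/5)x^2 + (2/5)x + 5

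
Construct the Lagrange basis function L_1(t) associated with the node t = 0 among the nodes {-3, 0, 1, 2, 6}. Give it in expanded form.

L_1(t) = (t + 3)(t - 1)(t - 2)(t - 6) / [(3)·(-1)·(-2)·(-6)]
       = (t^4 - 6t^3 - 7t^2 + 48t - 36) / (-36)

L_1(t) = -(1/36)t^4 + (1/6)t^3 + (7/36)t^2 - (4/3)t + 1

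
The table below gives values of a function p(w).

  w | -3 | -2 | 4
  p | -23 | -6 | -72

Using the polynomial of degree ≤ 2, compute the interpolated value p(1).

Evaluate each Lagrange basis at w = 1:
L_0(1) = (3)·(-3)/[(-1)·(-7)] = -9/7
L_1(1) = (4)·(-3)/[(1)·(-6)] = 2
L_2(1) = (4)·(3)/[(7)·(6)] = 2/7
Sum: (-23)·(-9/7) + (-6)·(2) + (-72)·(2/7) = -3

-3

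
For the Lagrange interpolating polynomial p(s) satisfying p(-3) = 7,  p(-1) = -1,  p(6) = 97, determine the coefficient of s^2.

Build the Lagrange basis polynomials:
L_0(s) = (s + 1)(s - 6) / [18] = (1/18)s^2 - (5/18)s - 1/3
L_1(s) = (s + 3)(s - 6) / [-14] = -(1/14)s^2 + (3/14)s + 9/7
L_2(s) = (s + 3)(s + 1) / [63] = (1/63)s^2 + (4/63)s + 1/21
p(s) = 7·L_0 + (-1)·L_1 + 97·L_2
Only the coefficient of s^2 is needed; take it from each L_i and combine:
7·(1/18) + (-1)·(-1/14) + 97·(1/63) = 2

2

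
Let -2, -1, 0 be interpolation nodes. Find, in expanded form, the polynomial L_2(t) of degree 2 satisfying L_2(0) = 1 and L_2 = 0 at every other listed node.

L_2(t) = (1/2)t^2 + (3/2)t + 1

L_2(t) = (t + 2)(t + 1) / [(2)·(1)]
       = (t^2 + 3t + 2) / (2)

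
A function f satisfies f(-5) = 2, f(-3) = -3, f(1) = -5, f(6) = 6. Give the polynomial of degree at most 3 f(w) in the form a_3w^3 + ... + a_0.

L_0(w) = (w + 3)(w - 1)(w - 6) / [-132] = -(1/132)w^3 + (1/33)w^2 + (5/44)w - 3/22
L_1(w) = (w + 5)(w - 1)(w - 6) / [72] = (1/72)w^3 - (1/36)w^2 - (29/72)w + 5/12
L_2(w) = (w + 5)(w + 3)(w - 6) / [-120] = -(1/120)w^3 - (1/60)w^2 + (11/40)w + 3/4
L_3(w) = (w + 5)(w + 3)(w - 1) / [495] = (1/495)w^3 + (7/495)w^2 + (7/495)w - 1/33
f(w) = 2·L_0 + (-3)·L_1 + (-5)·L_2 + 6·L_3
  2·L_0(w) = -(1/66)w^3 + (2/33)w^2 + (5/22)w - 3/11
  (-3)·L_1(w) = -(1/24)w^3 + (1/12)w^2 + (29/24)w - 5/4
  (-5)·L_2(w) = (1/24)w^3 + (1/12)w^2 - (11/8)w - 15/4
  6·L_3(w) = (2/165)w^3 + (14/165)w^2 + (14/165)w - 2/11
Adding term by term: -(1/330)w^3 + (103/330)w^2 + (8/55)w - 60/11

f(w) = -(1/330)w^3 + (103/330)w^2 + (8/55)w - 60/11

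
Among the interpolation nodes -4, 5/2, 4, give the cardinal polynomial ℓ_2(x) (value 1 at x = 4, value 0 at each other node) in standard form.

ℓ_2(x) = (x + 4)(x - 5/2) / [(8)·(3/2)]
       = (x^2 + (3/2)x - 10) / (12)

ℓ_2(x) = (1/12)x^2 + (1/8)x - 5/6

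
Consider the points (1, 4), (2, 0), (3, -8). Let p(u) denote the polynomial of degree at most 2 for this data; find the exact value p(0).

Evaluate each Lagrange basis at u = 0:
L_0(0) = (-2)·(-3)/[(-1)·(-2)] = 3
L_1(0) = (-1)·(-3)/[(1)·(-1)] = -3
L_2(0) = (-1)·(-2)/[(2)·(1)] = 1
Sum: 4·(3) + 0 + (-8)·(1) = 4

4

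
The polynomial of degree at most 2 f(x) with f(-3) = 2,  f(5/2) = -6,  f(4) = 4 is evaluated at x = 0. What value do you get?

Evaluate each Lagrange basis at x = 0:
L_0(0) = (-5/2)·(-4)/[(-11/2)·(-7)] = 20/77
L_1(0) = (3)·(-4)/[(11/2)·(-3/2)] = 16/11
L_2(0) = (3)·(-5/2)/[(7)·(3/2)] = -5/7
Sum: 2·(20/77) + (-6)·(16/11) + 4·(-5/7) = -852/77

-852/77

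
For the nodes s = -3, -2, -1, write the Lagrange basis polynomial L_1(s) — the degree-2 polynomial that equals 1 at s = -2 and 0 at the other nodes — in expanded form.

L_1(s) = -s^2 - 4s - 3

L_1(s) = (s + 3)(s + 1) / [(1)·(-1)]
       = (s^2 + 4s + 3) / (-1)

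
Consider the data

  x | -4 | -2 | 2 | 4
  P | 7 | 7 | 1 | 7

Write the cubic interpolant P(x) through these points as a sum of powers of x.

P(x) = (1/8)x^3 + (1/4)x^2 - 2x + 3

Newton's divided differences:
P[-4,-2] = (7 - 7) / (-2 - (-4)) = 0
P[-2,2] = (1 - 7) / (2 - (-2)) = -3/2
P[2,4] = (7 - 1) / (4 - 2) = 3
P[-4,-2,2] = (-3/2 - 0) / (2 - (-4)) = -1/4
P[-2,2,4] = (3 - (-3/2)) / (4 - (-2)) = 3/4
P[-4,-2,2,4] = (3/4 - (-1/4)) / (4 - (-4)) = 1/8
P(x) = 7 + (-1/4)·(x + 4)(x + 2) + (1/8)·(x + 4)(x + 2)(x - 2)
Expanding: P(x) = (1/8)x^3 + (1/4)x^2 - 2x + 3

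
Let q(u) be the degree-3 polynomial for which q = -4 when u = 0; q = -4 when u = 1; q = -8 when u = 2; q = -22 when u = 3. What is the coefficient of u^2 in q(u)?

1

L_0(u) = (u - 1)(u - 2)(u - 3) / [-6] = -(1/6)u^3 + u^2 - (11/6)u + 1
L_1(u) = u(u - 2)(u - 3) / [2] = (1/2)u^3 - (5/2)u^2 + 3u
L_2(u) = u(u - 1)(u - 3) / [-2] = -(1/2)u^3 + 2u^2 - (3/2)u
L_3(u) = u(u - 1)(u - 2) / [6] = (1/6)u^3 - (1/2)u^2 + (1/3)u
q(u) = (-4)·L_0 + (-4)·L_1 + (-8)·L_2 + (-22)·L_3
Only the coefficient of u^2 is needed; take it from each L_i and combine:
(-4)·(1) + (-4)·(-5/2) + (-8)·(2) + (-22)·(-1/2) = 1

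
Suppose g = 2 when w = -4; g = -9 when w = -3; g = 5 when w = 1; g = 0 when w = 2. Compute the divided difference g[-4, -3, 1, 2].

g[-4,-3] = (-9 - 2) / (-3 - (-4)) = -11
g[-3,1] = (5 - (-9)) / (1 - (-3)) = 7/2
g[1,2] = (0 - 5) / (2 - 1) = -5
g[-4,-3,1] = (7/2 - (-11)) / (1 - (-4)) = 29/10
g[-3,1,2] = (-5 - 7/2) / (2 - (-3)) = -17/10
g[-4,-3,1,2] = (-17/10 - 29/10) / (2 - (-4)) = -23/30

-23/30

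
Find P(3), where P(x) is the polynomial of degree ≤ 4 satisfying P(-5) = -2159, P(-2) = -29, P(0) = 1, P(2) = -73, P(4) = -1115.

Using Newton's divided-difference form:
P[-5,-2] = (-29 - (-2159)) / (-2 - (-5)) = 710
P[-2,0] = (1 - (-29)) / (0 - (-2)) = 15
P[0,2] = (-73 - 1) / (2 - 0) = -37
P[2,4] = (-1115 - (-73)) / (4 - 2) = -521
P[-5,-2,0] = (15 - 710) / (0 - (-5)) = -139
P[-2,0,2] = (-37 - 15) / (2 - (-2)) = -13
P[0,2,4] = (-521 - (-37)) / (4 - 0) = -121
P[-5,-2,0,2] = (-13 - (-139)) / (2 - (-5)) = 18
P[-2,0,2,4] = (-121 - (-13)) / (4 - (-2)) = -18
P[-5,-2,0,2,4] = (-18 - 18) / (4 - (-5)) = -4
P(3) = -2159 + 710·(8) + (-139)·(8)·(5) + 18·(8)·(5)·(3) + (-4)·(8)·(5)·(3)·(1) = -359

-359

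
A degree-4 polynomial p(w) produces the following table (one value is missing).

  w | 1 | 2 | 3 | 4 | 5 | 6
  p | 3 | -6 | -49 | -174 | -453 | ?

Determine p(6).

-982

The 5 known values determine p uniquely (degree ≤ 4).
Evaluate each Lagrange basis at w = 6:
L_0(6) = (4)·(3)·(2)·(1)/[(-1)·(-2)·(-3)·(-4)] = 1
L_1(6) = (5)·(3)·(2)·(1)/[(1)·(-1)·(-2)·(-3)] = -5
L_2(6) = (5)·(4)·(2)·(1)/[(2)·(1)·(-1)·(-2)] = 10
L_3(6) = (5)·(4)·(3)·(1)/[(3)·(2)·(1)·(-1)] = -10
L_4(6) = (5)·(4)·(3)·(2)/[(4)·(3)·(2)·(1)] = 5
Sum: 3·(1) + (-6)·(-5) + (-49)·(10) + (-174)·(-10) + (-453)·(5) = -982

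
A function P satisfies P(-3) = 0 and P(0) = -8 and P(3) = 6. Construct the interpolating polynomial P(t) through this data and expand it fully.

L_0(t) = t(t - 3) / [18] = (1/18)t^2 - (1/6)t
L_1(t) = (t + 3)(t - 3) / [-9] = -(1/9)t^2 + 1
L_2(t) = (t + 3)t / [18] = (1/18)t^2 + (1/6)t
P(t) = 0·L_0 + (-8)·L_1 + 6·L_2
  0·L_0(t) = 0
  (-8)·L_1(t) = (8/9)t^2 - 8
  6·L_2(t) = (1/3)t^2 + t
Adding term by term: (11/9)t^2 + t - 8

P(t) = (11/9)t^2 + t - 8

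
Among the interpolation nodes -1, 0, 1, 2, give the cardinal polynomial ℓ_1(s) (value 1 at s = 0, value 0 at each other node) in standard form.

ℓ_1(s) = (1/2)s^3 - s^2 - (1/2)s + 1

ℓ_1(s) = (s + 1)(s - 1)(s - 2) / [(1)·(-1)·(-2)]
       = (s^3 - 2s^2 - s + 2) / (2)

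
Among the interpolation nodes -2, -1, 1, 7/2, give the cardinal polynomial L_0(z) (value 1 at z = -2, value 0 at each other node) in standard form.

L_0(z) = (z + 1)(z - 1)(z - 7/2) / [(-1)·(-3)·(-11/2)]
       = (z^3 - (7/2)z^2 - z + 7/2) / (-33/2)

L_0(z) = -(2/33)z^3 + (7/33)z^2 + (2/33)z - 7/33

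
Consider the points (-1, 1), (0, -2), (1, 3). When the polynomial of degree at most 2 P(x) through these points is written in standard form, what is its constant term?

-2

L_0(x) = x(x - 1) / [2] = (1/2)x^2 - (1/2)x
L_1(x) = (x + 1)(x - 1) / [-1] = -x^2 + 1
L_2(x) = (x + 1)x / [2] = (1/2)x^2 + (1/2)x
P(x) = 1·L_0 + (-2)·L_1 + 3·L_2
Only the constant term is needed; take it from each L_i and combine:
1·(0) + (-2)·(1) + 3·(0) = -2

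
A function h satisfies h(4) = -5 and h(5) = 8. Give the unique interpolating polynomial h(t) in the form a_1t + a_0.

Build the Lagrange basis polynomials:
L_0(t) = (t - 5) / [-1] = -t + 5
L_1(t) = (t - 4) / [1] = t - 4
h(t) = (-5)·L_0 + 8·L_1
  (-5)·L_0(t) = 5t - 25
  8·L_1(t) = 8t - 32
Adding term by term: 13t - 57

h(t) = 13t - 57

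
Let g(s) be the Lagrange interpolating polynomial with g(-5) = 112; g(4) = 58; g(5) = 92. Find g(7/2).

44

Evaluate each Lagrange basis at s = 7/2:
L_0(7/2) = (-1/2)·(-3/2)/[(-9)·(-10)] = 1/120
L_1(7/2) = (17/2)·(-3/2)/[(9)·(-1)] = 17/12
L_2(7/2) = (17/2)·(-1/2)/[(10)·(1)] = -17/40
Sum: 112·(1/120) + 58·(17/12) + 92·(-17/40) = 44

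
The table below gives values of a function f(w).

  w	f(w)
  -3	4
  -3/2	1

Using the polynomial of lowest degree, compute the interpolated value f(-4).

6

Evaluate each Lagrange basis at w = -4:
L_0(-4) = (-5/2)/[(-3/2)] = 5/3
L_1(-4) = (-1)/[(3/2)] = -2/3
Sum: 4·(5/3) + 1·(-2/3) = 6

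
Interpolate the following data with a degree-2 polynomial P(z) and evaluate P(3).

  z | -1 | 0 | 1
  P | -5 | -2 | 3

19

Using Newton's divided-difference form:
P[-1,0] = (-2 - (-5)) / (0 - (-1)) = 3
P[0,1] = (3 - (-2)) / (1 - 0) = 5
P[-1,0,1] = (5 - 3) / (1 - (-1)) = 1
P(3) = -5 + 3·(4) + 1·(4)·(3) = 19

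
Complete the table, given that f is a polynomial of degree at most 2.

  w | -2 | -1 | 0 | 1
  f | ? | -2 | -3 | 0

3

The 3 known values determine f uniquely (degree ≤ 2).
Evaluate each Lagrange basis at w = -2:
L_0(-2) = (-2)·(-3)/[(-1)·(-2)] = 3
L_1(-2) = (-1)·(-3)/[(1)·(-1)] = -3
L_2(-2) = (-1)·(-2)/[(2)·(1)] = 1
Sum: (-2)·(3) + (-3)·(-3) + 0 = 3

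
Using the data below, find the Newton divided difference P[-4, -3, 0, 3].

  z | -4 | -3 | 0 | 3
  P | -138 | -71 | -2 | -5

P[-4,-3] = (-71 - (-138)) / (-3 - (-4)) = 67
P[-3,0] = (-2 - (-71)) / (0 - (-3)) = 23
P[0,3] = (-5 - (-2)) / (3 - 0) = -1
P[-4,-3,0] = (23 - 67) / (0 - (-4)) = -11
P[-3,0,3] = (-1 - 23) / (3 - (-3)) = -4
P[-4,-3,0,3] = (-4 - (-11)) / (3 - (-4)) = 1

1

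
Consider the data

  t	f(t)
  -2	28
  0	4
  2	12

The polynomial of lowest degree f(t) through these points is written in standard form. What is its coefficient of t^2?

The leading coefficient equals the top divided difference f[-2,0,2].
f[-2,0] = (4 - 28) / (0 - (-2)) = -12
f[0,2] = (12 - 4) / (2 - 0) = 4
f[-2,0,2] = (4 - (-12)) / (2 - (-2)) = 4

4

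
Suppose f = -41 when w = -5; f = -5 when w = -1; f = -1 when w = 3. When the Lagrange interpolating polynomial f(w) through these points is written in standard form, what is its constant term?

Build the Lagrange basis polynomials:
L_0(w) = (w + 1)(w - 3) / [32] = (1/32)w^2 - (1/16)w - 3/32
L_1(w) = (w + 5)(w - 3) / [-16] = -(1/16)w^2 - (1/8)w + 15/16
L_2(w) = (w + 5)(w + 1) / [32] = (1/32)w^2 + (3/16)w + 5/32
f(w) = (-41)·L_0 + (-5)·L_1 + (-1)·L_2
Only the constant term is needed; take it from each L_i and combine:
(-41)·(-3/32) + (-5)·(15/16) + (-1)·(5/32) = -1

-1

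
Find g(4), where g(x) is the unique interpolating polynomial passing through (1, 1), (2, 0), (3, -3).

L_0(4) = (2)·(1)/[(-1)·(-2)] = 1
L_1(4) = (3)·(1)/[(1)·(-1)] = -3
L_2(4) = (3)·(2)/[(2)·(1)] = 3
Sum: 1·(1) + 0 + (-3)·(3) = -8

-8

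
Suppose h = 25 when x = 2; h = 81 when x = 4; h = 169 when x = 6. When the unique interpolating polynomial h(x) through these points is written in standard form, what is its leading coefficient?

4

The leading coefficient equals the top divided difference h[2,4,6].
h[2,4] = (81 - 25) / (4 - 2) = 28
h[4,6] = (169 - 81) / (6 - 4) = 44
h[2,4,6] = (44 - 28) / (6 - 2) = 4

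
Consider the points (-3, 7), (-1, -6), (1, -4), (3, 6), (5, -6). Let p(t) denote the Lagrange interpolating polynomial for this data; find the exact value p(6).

-4597/128

L_0(6) = (7)·(5)·(3)·(1)/[(-2)·(-4)·(-6)·(-8)] = 35/128
L_1(6) = (9)·(5)·(3)·(1)/[(2)·(-2)·(-4)·(-6)] = -45/32
L_2(6) = (9)·(7)·(3)·(1)/[(4)·(2)·(-2)·(-4)] = 189/64
L_3(6) = (9)·(7)·(5)·(1)/[(6)·(4)·(2)·(-2)] = -105/32
L_4(6) = (9)·(7)·(5)·(3)/[(8)·(6)·(4)·(2)] = 315/128
Sum: 7·(35/128) + (-6)·(-45/32) + (-4)·(189/64) + 6·(-105/32) + (-6)·(315/128) = -4597/128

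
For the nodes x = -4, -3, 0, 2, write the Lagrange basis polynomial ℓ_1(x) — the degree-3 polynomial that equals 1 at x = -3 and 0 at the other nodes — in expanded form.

ℓ_1(x) = (1/15)x^3 + (2/15)x^2 - (8/15)x

ℓ_1(x) = (x + 4)x(x - 2) / [(1)·(-3)·(-5)]
       = (x^3 + 2x^2 - 8x) / (15)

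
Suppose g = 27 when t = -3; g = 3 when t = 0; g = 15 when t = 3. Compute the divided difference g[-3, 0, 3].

g[-3,0] = (3 - 27) / (0 - (-3)) = -8
g[0,3] = (15 - 3) / (3 - 0) = 4
g[-3,0,3] = (4 - (-8)) / (3 - (-3)) = 2

2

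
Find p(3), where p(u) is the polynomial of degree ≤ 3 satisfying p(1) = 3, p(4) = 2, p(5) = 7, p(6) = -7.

Evaluate each Lagrange basis at u = 3:
L_0(3) = (-1)·(-2)·(-3)/[(-3)·(-4)·(-5)] = 1/10
L_1(3) = (2)·(-2)·(-3)/[(3)·(-1)·(-2)] = 2
L_2(3) = (2)·(-1)·(-3)/[(4)·(1)·(-1)] = -3/2
L_3(3) = (2)·(-1)·(-2)/[(5)·(2)·(1)] = 2/5
Sum: 3·(1/10) + 2·(2) + 7·(-3/2) + (-7)·(2/5) = -9

-9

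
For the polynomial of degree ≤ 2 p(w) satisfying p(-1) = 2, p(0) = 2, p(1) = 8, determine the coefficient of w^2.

3

The leading coefficient equals the top divided difference p[-1,0,1].
p[-1,0] = (2 - 2) / (0 - (-1)) = 0
p[0,1] = (8 - 2) / (1 - 0) = 6
p[-1,0,1] = (6 - 0) / (1 - (-1)) = 3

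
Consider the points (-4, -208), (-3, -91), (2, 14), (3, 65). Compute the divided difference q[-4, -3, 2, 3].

3

q[-4,-3] = (-91 - (-208)) / (-3 - (-4)) = 117
q[-3,2] = (14 - (-91)) / (2 - (-3)) = 21
q[2,3] = (65 - 14) / (3 - 2) = 51
q[-4,-3,2] = (21 - 117) / (2 - (-4)) = -16
q[-3,2,3] = (51 - 21) / (3 - (-3)) = 5
q[-4,-3,2,3] = (5 - (-16)) / (3 - (-4)) = 3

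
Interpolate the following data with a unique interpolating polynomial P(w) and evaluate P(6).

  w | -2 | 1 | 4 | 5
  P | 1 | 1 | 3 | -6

-211/9

Evaluate each Lagrange basis at w = 6:
L_0(6) = (5)·(2)·(1)/[(-3)·(-6)·(-7)] = -5/63
L_1(6) = (8)·(2)·(1)/[(3)·(-3)·(-4)] = 4/9
L_2(6) = (8)·(5)·(1)/[(6)·(3)·(-1)] = -20/9
L_3(6) = (8)·(5)·(2)/[(7)·(4)·(1)] = 20/7
Sum: 1·(-5/63) + 1·(4/9) + 3·(-20/9) + (-6)·(20/7) = -211/9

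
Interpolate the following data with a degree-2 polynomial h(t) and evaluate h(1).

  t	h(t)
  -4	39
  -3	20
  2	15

Using Newton's divided-difference form:
h[-4,-3] = (20 - 39) / (-3 - (-4)) = -19
h[-3,2] = (15 - 20) / (2 - (-3)) = -1
h[-4,-3,2] = (-1 - (-19)) / (2 - (-4)) = 3
h(1) = 39 + (-19)·(5) + 3·(5)·(4) = 4

4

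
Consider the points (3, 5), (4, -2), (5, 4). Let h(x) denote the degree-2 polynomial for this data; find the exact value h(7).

55

L_0(7) = (3)·(2)/[(-1)·(-2)] = 3
L_1(7) = (4)·(2)/[(1)·(-1)] = -8
L_2(7) = (4)·(3)/[(2)·(1)] = 6
Sum: 5·(3) + (-2)·(-8) + 4·(6) = 55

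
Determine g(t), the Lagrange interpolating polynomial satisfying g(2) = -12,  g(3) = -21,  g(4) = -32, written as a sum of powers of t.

g(t) = -t^2 - 4t

L_0(t) = (t - 3)(t - 4) / [2] = (1/2)t^2 - (7/2)t + 6
L_1(t) = (t - 2)(t - 4) / [-1] = -t^2 + 6t - 8
L_2(t) = (t - 2)(t - 3) / [2] = (1/2)t^2 - (5/2)t + 3
g(t) = (-12)·L_0 + (-21)·L_1 + (-32)·L_2
  (-12)·L_0(t) = -6t^2 + 42t - 72
  (-21)·L_1(t) = 21t^2 - 126t + 168
  (-32)·L_2(t) = -16t^2 + 80t - 96
Adding term by term: -t^2 - 4t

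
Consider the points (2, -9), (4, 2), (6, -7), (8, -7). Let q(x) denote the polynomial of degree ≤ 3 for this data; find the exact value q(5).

Evaluate each Lagrange basis at x = 5:
L_0(5) = (1)·(-1)·(-3)/[(-2)·(-4)·(-6)] = -1/16
L_1(5) = (3)·(-1)·(-3)/[(2)·(-2)·(-4)] = 9/16
L_2(5) = (3)·(1)·(-3)/[(4)·(2)·(-2)] = 9/16
L_3(5) = (3)·(1)·(-1)/[(6)·(4)·(2)] = -1/16
Sum: (-9)·(-1/16) + 2·(9/16) + (-7)·(9/16) + (-7)·(-1/16) = -29/16

-29/16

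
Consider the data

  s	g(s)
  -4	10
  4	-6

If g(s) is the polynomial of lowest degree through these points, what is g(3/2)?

Evaluate each Lagrange basis at s = 3/2:
L_0(3/2) = (-5/2)/[(-8)] = 5/16
L_1(3/2) = (11/2)/[(8)] = 11/16
Sum: 10·(5/16) + (-6)·(11/16) = -1

-1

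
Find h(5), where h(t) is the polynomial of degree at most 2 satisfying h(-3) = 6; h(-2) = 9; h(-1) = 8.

L_0(5) = (7)·(6)/[(-1)·(-2)] = 21
L_1(5) = (8)·(6)/[(1)·(-1)] = -48
L_2(5) = (8)·(7)/[(2)·(1)] = 28
Sum: 6·(21) + 9·(-48) + 8·(28) = -82

-82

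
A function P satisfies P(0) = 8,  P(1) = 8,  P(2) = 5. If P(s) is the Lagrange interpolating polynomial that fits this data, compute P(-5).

L_0(-5) = (-6)·(-7)/[(-1)·(-2)] = 21
L_1(-5) = (-5)·(-7)/[(1)·(-1)] = -35
L_2(-5) = (-5)·(-6)/[(2)·(1)] = 15
Sum: 8·(21) + 8·(-35) + 5·(15) = -37

-37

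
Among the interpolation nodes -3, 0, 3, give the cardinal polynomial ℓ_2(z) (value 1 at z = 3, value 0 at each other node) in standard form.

ℓ_2(z) = (1/18)z^2 + (1/6)z

ℓ_2(z) = (z + 3)z / [(6)·(3)]
       = (z^2 + 3z) / (18)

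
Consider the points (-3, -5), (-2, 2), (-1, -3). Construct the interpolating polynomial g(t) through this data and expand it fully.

Newton's divided differences:
g[-3,-2] = (2 - (-5)) / (-2 - (-3)) = 7
g[-2,-1] = (-3 - 2) / (-1 - (-2)) = -5
g[-3,-2,-1] = (-5 - 7) / (-1 - (-3)) = -6
g(t) = -5 + 7·(t + 3) + (-6)·(t + 3)(t + 2)
Expanding: g(t) = -6t^2 - 23t - 20

g(t) = -6t^2 - 23t - 20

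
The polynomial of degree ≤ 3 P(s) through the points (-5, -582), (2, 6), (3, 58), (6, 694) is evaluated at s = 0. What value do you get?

Evaluate each Lagrange basis at s = 0:
L_0(0) = (-2)·(-3)·(-6)/[(-7)·(-8)·(-11)] = 9/154
L_1(0) = (5)·(-3)·(-6)/[(7)·(-1)·(-4)] = 45/14
L_2(0) = (5)·(-2)·(-6)/[(8)·(1)·(-3)] = -5/2
L_3(0) = (5)·(-2)·(-3)/[(11)·(4)·(3)] = 5/22
Sum: (-582)·(9/154) + 6·(45/14) + 58·(-5/2) + 694·(5/22) = -2

-2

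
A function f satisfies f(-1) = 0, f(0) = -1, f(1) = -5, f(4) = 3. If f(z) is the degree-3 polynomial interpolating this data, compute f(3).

-34/5

Evaluate each Lagrange basis at z = 3:
L_0(3) = (3)·(2)·(-1)/[(-1)·(-2)·(-5)] = 3/5
L_1(3) = (4)·(2)·(-1)/[(1)·(-1)·(-4)] = -2
L_2(3) = (4)·(3)·(-1)/[(2)·(1)·(-3)] = 2
L_3(3) = (4)·(3)·(2)/[(5)·(4)·(3)] = 2/5
Sum: 0 + (-1)·(-2) + (-5)·(2) + 3·(2/5) = -34/5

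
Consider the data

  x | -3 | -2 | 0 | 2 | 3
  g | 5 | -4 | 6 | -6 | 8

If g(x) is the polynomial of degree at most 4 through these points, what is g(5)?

Using Newton's divided-difference form:
g[-3,-2] = (-4 - 5) / (-2 - (-3)) = -9
g[-2,0] = (6 - (-4)) / (0 - (-2)) = 5
g[0,2] = (-6 - 6) / (2 - 0) = -6
g[2,3] = (8 - (-6)) / (3 - 2) = 14
g[-3,-2,0] = (5 - (-9)) / (0 - (-3)) = 14/3
g[-2,0,2] = (-6 - 5) / (2 - (-2)) = -11/4
g[0,2,3] = (14 - (-6)) / (3 - 0) = 20/3
g[-3,-2,0,2] = (-11/4 - 14/3) / (2 - (-3)) = -89/60
g[-2,0,2,3] = (20/3 - (-11/4)) / (3 - (-2)) = 113/60
g[-3,-2,0,2,3] = (113/60 - (-89/60)) / (3 - (-3)) = 101/180
g(5) = 5 + (-9)·(8) + (14/3)·(8)·(7) + (-89/60)·(8)·(7)·(5) + (101/180)·(8)·(7)·(5)·(3) = 751/3

751/3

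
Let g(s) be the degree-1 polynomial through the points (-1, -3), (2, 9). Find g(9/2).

19

L_0(9/2) = (5/2)/[(-3)] = -5/6
L_1(9/2) = (11/2)/[(3)] = 11/6
Sum: (-3)·(-5/6) + 9·(11/6) = 19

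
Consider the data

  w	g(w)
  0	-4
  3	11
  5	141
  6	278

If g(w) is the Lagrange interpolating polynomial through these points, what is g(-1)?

L_0(-1) = (-4)·(-6)·(-7)/[(-3)·(-5)·(-6)] = 28/15
L_1(-1) = (-1)·(-6)·(-7)/[(3)·(-2)·(-3)] = -7/3
L_2(-1) = (-1)·(-4)·(-7)/[(5)·(2)·(-1)] = 14/5
L_3(-1) = (-1)·(-4)·(-6)/[(6)·(3)·(1)] = -4/3
Sum: (-4)·(28/15) + 11·(-7/3) + 141·(14/5) + 278·(-4/3) = -9

-9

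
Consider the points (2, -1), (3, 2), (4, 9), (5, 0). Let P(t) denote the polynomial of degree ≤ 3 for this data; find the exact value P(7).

L_0(7) = (4)·(3)·(2)/[(-1)·(-2)·(-3)] = -4
L_1(7) = (5)·(3)·(2)/[(1)·(-1)·(-2)] = 15
L_2(7) = (5)·(4)·(2)/[(2)·(1)·(-1)] = -20
L_3(7) = (5)·(4)·(3)/[(3)·(2)·(1)] = 10
Sum: (-1)·(-4) + 2·(15) + 9·(-20) + 0 = -146

-146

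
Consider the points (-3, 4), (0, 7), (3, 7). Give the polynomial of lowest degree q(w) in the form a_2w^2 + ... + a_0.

Newton's divided differences:
q[-3,0] = (7 - 4) / (0 - (-3)) = 1
q[0,3] = (7 - 7) / (3 - 0) = 0
q[-3,0,3] = (0 - 1) / (3 - (-3)) = -1/6
q(w) = 4 + 1·(w + 3) + (-1/6)·(w + 3)w
Expanding: q(w) = -(1/6)w^2 + (1/2)w + 7

q(w) = -(1/6)w^2 + (1/2)w + 7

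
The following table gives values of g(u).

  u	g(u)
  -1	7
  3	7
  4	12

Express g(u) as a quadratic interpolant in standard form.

Build the Lagrange basis polynomials:
L_0(u) = (u - 3)(u - 4) / [20] = (1/20)u^2 - (7/20)u + 3/5
L_1(u) = (u + 1)(u - 4) / [-4] = -(1/4)u^2 + (3/4)u + 1
L_2(u) = (u + 1)(u - 3) / [5] = (1/5)u^2 - (2/5)u - 3/5
g(u) = 7·L_0 + 7·L_1 + 12·L_2
  7·L_0(u) = (7/20)u^2 - (49/20)u + 21/5
  7·L_1(u) = -(7/4)u^2 + (21/4)u + 7
  12·L_2(u) = (12/5)u^2 - (24/5)u - 36/5
Adding term by term: u^2 - 2u + 4

g(u) = u^2 - 2u + 4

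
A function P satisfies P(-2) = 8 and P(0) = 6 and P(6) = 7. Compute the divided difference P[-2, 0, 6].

P[-2,0] = (6 - 8) / (0 - (-2)) = -1
P[0,6] = (7 - 6) / (6 - 0) = 1/6
P[-2,0,6] = (1/6 - (-1)) / (6 - (-2)) = 7/48

7/48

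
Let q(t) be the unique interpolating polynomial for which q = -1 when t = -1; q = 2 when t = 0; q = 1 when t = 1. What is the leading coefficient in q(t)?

-2

The leading coefficient equals the top divided difference q[-1,0,1].
q[-1,0] = (2 - (-1)) / (0 - (-1)) = 3
q[0,1] = (1 - 2) / (1 - 0) = -1
q[-1,0,1] = (-1 - 3) / (1 - (-1)) = -2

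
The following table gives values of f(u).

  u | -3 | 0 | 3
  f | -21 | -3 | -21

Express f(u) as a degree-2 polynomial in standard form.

L_0(u) = u(u - 3) / [18] = (1/18)u^2 - (1/6)u
L_1(u) = (u + 3)(u - 3) / [-9] = -(1/9)u^2 + 1
L_2(u) = (u + 3)u / [18] = (1/18)u^2 + (1/6)u
f(u) = (-21)·L_0 + (-3)·L_1 + (-21)·L_2
  (-21)·L_0(u) = -(7/6)u^2 + (7/2)u
  (-3)·L_1(u) = (1/3)u^2 - 3
  (-21)·L_2(u) = -(7/6)u^2 - (7/2)u
Adding term by term: -2u^2 - 3

f(u) = -2u^2 - 3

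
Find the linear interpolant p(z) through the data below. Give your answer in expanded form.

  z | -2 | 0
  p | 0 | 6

Build the Lagrange basis polynomials:
L_0(z) = z / [-2] = -(1/2)z
L_1(z) = (z + 2) / [2] = (1/2)z + 1
p(z) = 0·L_0 + 6·L_1
  0·L_0(z) = 0
  6·L_1(z) = 3z + 6
Adding term by term: 3z + 6

p(z) = 3z + 6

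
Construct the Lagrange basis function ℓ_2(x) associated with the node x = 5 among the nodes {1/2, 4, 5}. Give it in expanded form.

ℓ_2(x) = (2/9)x^2 - x + 4/9

ℓ_2(x) = (x - 1/2)(x - 4) / [(9/2)·(1)]
       = (x^2 - (9/2)x + 2) / (9/2)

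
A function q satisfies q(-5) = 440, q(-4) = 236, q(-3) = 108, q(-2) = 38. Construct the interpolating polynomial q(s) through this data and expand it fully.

q(s) = -3s^3 + 2s^2 - 3s

Newton's divided differences:
q[-5,-4] = (236 - 440) / (-4 - (-5)) = -204
q[-4,-3] = (108 - 236) / (-3 - (-4)) = -128
q[-3,-2] = (38 - 108) / (-2 - (-3)) = -70
q[-5,-4,-3] = (-128 - (-204)) / (-3 - (-5)) = 38
q[-4,-3,-2] = (-70 - (-128)) / (-2 - (-4)) = 29
q[-5,-4,-3,-2] = (29 - 38) / (-2 - (-5)) = -3
q(s) = 440 + (-204)·(s + 5) + 38·(s + 5)(s + 4) + (-3)·(s + 5)(s + 4)(s + 3)
Expanding: q(s) = -3s^3 + 2s^2 - 3s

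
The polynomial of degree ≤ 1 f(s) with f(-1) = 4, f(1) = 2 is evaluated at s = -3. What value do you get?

Evaluate each Lagrange basis at s = -3:
L_0(-3) = (-4)/[(-2)] = 2
L_1(-3) = (-2)/[(2)] = -1
Sum: 4·(2) + 2·(-1) = 6

6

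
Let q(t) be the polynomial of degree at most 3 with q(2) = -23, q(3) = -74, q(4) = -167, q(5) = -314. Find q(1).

-2

Using Newton's divided-difference form:
q[2,3] = (-74 - (-23)) / (3 - 2) = -51
q[3,4] = (-167 - (-74)) / (4 - 3) = -93
q[4,5] = (-314 - (-167)) / (5 - 4) = -147
q[2,3,4] = (-93 - (-51)) / (4 - 2) = -21
q[3,4,5] = (-147 - (-93)) / (5 - 3) = -27
q[2,3,4,5] = (-27 - (-21)) / (5 - 2) = -2
q(1) = -23 + (-51)·(-1) + (-21)·(-1)·(-2) + (-2)·(-1)·(-2)·(-3) = -2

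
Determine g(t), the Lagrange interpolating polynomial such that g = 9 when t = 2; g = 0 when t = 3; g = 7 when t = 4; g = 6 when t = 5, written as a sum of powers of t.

Build the Lagrange basis polynomials:
L_0(t) = (t - 3)(t - 4)(t - 5) / [-6] = -(1/6)t^3 + 2t^2 - (47/6)t + 10
L_1(t) = (t - 2)(t - 4)(t - 5) / [2] = (1/2)t^3 - (11/2)t^2 + 19t - 20
L_2(t) = (t - 2)(t - 3)(t - 5) / [-2] = -(1/2)t^3 + 5t^2 - (31/2)t + 15
L_3(t) = (t - 2)(t - 3)(t - 4) / [6] = (1/6)t^3 - (3/2)t^2 + (13/3)t - 4
g(t) = 9·L_0 + 0·L_1 + 7·L_2 + 6·L_3
  9·L_0(t) = -(3/2)t^3 + 18t^2 - (141/2)t + 90
  0·L_1(t) = 0
  7·L_2(t) = -(7/2)t^3 + 35t^2 - (217/2)t + 105
  6·L_3(t) = t^3 - 9t^2 + 26t - 24
Adding term by term: -4t^3 + 44t^2 - 153t + 171

g(t) = -4t^3 + 44t^2 - 153t + 171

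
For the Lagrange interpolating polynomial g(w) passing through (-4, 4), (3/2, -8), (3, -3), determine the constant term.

Build the Lagrange basis polynomials:
L_0(w) = (w - 3/2)(w - 3) / [77/2] = (2/77)w^2 - (9/77)w + 9/77
L_1(w) = (w + 4)(w - 3) / [-33/4] = -(4/33)w^2 - (4/33)w + 16/11
L_2(w) = (w + 4)(w - 3/2) / [21/2] = (2/21)w^2 + (5/21)w - 4/7
g(w) = 4·L_0 + (-8)·L_1 + (-3)·L_2
Only the constant term is needed; take it from each L_i and combine:
4·(9/77) + (-8)·(16/11) + (-3)·(-4/7) = -104/11

-104/11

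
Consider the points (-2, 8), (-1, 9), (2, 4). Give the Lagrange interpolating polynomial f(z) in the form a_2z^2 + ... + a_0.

L_0(z) = (z + 1)(z - 2) / [4] = (1/4)z^2 - (1/4)z - 1/2
L_1(z) = (z + 2)(z - 2) / [-3] = -(1/3)z^2 + 4/3
L_2(z) = (z + 2)(z + 1) / [12] = (1/12)z^2 + (1/4)z + 1/6
f(z) = 8·L_0 + 9·L_1 + 4·L_2
  8·L_0(z) = 2z^2 - 2z - 4
  9·L_1(z) = -3z^2 + 12
  4·L_2(z) = (1/3)z^2 + z + 2/3
Adding term by term: -(2/3)z^2 - z + 26/3

f(z) = -(2/3)z^2 - z + 26/3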